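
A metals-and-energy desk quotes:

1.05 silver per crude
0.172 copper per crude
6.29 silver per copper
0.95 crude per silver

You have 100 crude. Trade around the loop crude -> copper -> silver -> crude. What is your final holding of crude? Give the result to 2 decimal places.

102.78

100 crude × 0.172 = 17.2 copper
17.2 copper × 6.29 = 108.188 silver
108.188 silver × 0.95 = 102.7786 crude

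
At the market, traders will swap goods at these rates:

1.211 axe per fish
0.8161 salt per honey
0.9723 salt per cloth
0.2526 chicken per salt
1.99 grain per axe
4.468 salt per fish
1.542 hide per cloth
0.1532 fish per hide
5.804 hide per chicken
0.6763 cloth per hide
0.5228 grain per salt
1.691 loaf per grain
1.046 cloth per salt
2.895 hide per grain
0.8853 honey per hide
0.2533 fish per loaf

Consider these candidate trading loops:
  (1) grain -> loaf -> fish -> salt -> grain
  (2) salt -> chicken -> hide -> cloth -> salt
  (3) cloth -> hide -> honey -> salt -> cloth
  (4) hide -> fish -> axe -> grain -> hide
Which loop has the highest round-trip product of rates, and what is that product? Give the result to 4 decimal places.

1.1653

(1) 1.691 × 0.2533 × 4.468 × 0.5228 = 1.00052
(2) 0.2526 × 5.804 × 0.6763 × 0.9723 = 0.96405
(3) 1.542 × 0.8853 × 0.8161 × 1.046 = 1.16533
(4) 0.1532 × 1.211 × 1.99 × 2.895 = 1.06882
Highest is cycle (3) at 1.1653 (>1, arbitrage).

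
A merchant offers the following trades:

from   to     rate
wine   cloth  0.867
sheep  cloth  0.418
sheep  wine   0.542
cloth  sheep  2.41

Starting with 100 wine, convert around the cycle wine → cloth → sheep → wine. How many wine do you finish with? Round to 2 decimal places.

113.25

100 wine × 0.867 = 86.7 cloth
86.7 cloth × 2.41 = 208.947 sheep
208.947 sheep × 0.542 = 113.249274 wine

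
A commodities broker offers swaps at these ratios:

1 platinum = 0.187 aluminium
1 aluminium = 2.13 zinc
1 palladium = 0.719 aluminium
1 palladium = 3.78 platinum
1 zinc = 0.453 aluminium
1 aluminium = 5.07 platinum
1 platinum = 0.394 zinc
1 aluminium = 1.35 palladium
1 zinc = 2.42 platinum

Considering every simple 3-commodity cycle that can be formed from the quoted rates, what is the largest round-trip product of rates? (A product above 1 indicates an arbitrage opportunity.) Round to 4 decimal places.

0.9639

platinum→aluminium→zinc→platinum: 0.187 × 2.13 × 2.42 = 0.96391
platinum→aluminium→palladium→platinum: 0.187 × 1.35 × 3.78 = 0.95426
platinum→zinc→aluminium→platinum: 0.394 × 0.453 × 5.07 = 0.90490
Maximum is platinum→aluminium→zinc→platinum at 0.9639; no arbitrage — every cycle loses value.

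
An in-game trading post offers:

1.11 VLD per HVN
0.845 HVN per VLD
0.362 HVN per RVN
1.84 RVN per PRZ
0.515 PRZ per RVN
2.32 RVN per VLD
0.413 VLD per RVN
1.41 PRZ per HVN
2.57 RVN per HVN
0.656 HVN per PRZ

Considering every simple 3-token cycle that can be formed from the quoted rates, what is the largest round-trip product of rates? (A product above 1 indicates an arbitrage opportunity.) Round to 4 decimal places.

HVN→PRZ→RVN→HVN: 1.41 × 1.84 × 0.362 = 0.93917
HVN→VLD→RVN→HVN: 1.11 × 2.32 × 0.362 = 0.93222
HVN→RVN→VLD→HVN: 2.57 × 0.413 × 0.845 = 0.89689
HVN→RVN→PRZ→HVN: 2.57 × 0.515 × 0.656 = 0.86825
Maximum is HVN→PRZ→RVN→HVN at 0.9392; no arbitrage — every cycle loses value.

0.9392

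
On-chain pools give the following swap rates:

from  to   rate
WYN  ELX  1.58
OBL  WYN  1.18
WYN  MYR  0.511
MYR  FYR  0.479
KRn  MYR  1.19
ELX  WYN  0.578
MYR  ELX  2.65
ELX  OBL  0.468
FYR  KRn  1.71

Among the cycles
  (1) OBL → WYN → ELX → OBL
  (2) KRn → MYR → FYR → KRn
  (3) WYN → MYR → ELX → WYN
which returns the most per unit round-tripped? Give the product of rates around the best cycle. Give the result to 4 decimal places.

(1) 1.18 × 1.58 × 0.468 = 0.87254
(2) 1.19 × 0.479 × 1.71 = 0.97472
(3) 0.511 × 2.65 × 0.578 = 0.78270
Highest is cycle (2) at 0.9747 (≤1, no arbitrage).

0.9747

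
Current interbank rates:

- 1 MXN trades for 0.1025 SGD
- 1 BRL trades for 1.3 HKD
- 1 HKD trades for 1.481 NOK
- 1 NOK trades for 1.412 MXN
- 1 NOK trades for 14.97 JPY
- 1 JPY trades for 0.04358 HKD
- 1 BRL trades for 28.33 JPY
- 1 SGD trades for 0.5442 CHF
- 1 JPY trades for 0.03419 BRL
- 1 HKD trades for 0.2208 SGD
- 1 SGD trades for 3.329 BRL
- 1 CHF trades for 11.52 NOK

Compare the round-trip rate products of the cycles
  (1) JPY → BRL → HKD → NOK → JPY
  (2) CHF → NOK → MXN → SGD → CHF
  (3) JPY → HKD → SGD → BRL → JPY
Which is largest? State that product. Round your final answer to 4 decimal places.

(1) 0.03419 × 1.3 × 1.481 × 14.97 = 0.98542
(2) 11.52 × 1.412 × 0.1025 × 0.5442 = 0.90734
(3) 0.04358 × 0.2208 × 3.329 × 28.33 = 0.90750
Highest is cycle (1) at 0.9854 (≤1, no arbitrage).

0.9854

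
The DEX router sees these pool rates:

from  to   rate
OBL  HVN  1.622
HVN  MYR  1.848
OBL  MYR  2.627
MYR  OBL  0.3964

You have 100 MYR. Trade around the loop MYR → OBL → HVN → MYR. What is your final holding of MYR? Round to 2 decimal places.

100 MYR × 0.3964 = 39.64 OBL
39.64 OBL × 1.622 = 64.29608 HVN
64.29608 HVN × 1.848 = 118.81915584 MYR

118.82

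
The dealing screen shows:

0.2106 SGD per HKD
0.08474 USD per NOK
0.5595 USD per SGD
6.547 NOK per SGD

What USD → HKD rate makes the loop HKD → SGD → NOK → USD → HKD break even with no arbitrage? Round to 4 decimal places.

8.5588

Known legs of the cycle: 0.2106 × 6.547 × 0.08474 = 0.116839359468
For no arbitrage the full-cycle product must be 1, so the missing rate is 1 / 0.116839359468 ≈ 8.558760.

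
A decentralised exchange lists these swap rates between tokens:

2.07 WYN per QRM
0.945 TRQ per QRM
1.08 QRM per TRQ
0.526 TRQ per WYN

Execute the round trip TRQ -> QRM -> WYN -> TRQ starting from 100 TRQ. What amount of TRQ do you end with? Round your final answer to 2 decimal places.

117.59

100 TRQ × 1.08 = 108 QRM
108 QRM × 2.07 = 223.56 WYN
223.56 WYN × 0.526 = 117.59256 TRQ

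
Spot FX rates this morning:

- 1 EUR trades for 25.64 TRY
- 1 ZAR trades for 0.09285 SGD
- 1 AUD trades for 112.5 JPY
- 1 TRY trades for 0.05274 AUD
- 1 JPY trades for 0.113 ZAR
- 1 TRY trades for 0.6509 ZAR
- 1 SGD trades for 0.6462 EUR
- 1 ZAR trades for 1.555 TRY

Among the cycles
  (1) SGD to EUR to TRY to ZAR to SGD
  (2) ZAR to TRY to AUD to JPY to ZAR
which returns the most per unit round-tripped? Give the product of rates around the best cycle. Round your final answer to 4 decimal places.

1.0426

(1) 0.6462 × 25.64 × 0.6509 × 0.09285 = 1.00134
(2) 1.555 × 0.05274 × 112.5 × 0.113 = 1.04256
Highest is cycle (2) at 1.0426 (>1, arbitrage).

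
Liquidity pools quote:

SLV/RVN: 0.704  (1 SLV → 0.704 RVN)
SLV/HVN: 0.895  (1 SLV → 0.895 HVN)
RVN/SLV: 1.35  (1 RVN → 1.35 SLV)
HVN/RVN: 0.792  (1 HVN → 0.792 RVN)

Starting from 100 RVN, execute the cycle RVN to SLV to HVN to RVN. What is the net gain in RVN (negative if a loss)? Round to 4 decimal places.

100 RVN × 1.35 = 135 SLV
135 SLV × 0.895 = 120.825 HVN
120.825 HVN × 0.792 = 95.6934 RVN
Net change: 95.6934 − 100 = -4.3066 RVN

-4.3066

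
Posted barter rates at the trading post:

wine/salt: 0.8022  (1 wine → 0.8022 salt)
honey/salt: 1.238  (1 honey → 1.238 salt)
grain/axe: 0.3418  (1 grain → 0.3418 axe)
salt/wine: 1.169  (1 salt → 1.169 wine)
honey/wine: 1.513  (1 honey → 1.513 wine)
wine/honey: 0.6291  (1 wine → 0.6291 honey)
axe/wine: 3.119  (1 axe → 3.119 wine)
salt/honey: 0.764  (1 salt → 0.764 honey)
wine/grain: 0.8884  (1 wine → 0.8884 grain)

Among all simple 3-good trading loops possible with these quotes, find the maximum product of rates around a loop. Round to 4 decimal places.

grain→axe→wine→grain: 0.3418 × 3.119 × 0.8884 = 0.94710
honey→wine→salt→honey: 1.513 × 0.8022 × 0.764 = 0.92729
honey→salt→wine→honey: 1.238 × 1.169 × 0.6291 = 0.91045
Maximum is grain→axe→wine→grain at 0.9471; no arbitrage — every cycle loses value.

0.9471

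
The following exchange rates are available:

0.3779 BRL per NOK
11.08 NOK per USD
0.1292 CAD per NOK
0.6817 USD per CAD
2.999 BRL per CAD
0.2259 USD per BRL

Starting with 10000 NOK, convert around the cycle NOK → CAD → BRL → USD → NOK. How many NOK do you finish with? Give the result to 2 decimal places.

9698.29

10000 NOK × 0.1292 = 1292 CAD
1292 CAD × 2.999 = 3874.708 BRL
3874.708 BRL × 0.2259 = 875.2965372 USD
875.2965372 USD × 11.08 = 9698.285632176 NOK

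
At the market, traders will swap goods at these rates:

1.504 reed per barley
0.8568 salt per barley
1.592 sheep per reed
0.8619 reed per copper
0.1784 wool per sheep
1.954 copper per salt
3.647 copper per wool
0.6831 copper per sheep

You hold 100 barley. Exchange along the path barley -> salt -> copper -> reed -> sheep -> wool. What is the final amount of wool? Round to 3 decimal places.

100 barley × 0.8568 = 85.68 salt
85.68 salt × 1.954 = 167.41872 copper
167.41872 copper × 0.8619 = 144.298194768 reed
144.298194768 reed × 1.592 = 229.722726070656 sheep
229.722726070656 sheep × 0.1784 = 40.9825343310050304 wool

40.983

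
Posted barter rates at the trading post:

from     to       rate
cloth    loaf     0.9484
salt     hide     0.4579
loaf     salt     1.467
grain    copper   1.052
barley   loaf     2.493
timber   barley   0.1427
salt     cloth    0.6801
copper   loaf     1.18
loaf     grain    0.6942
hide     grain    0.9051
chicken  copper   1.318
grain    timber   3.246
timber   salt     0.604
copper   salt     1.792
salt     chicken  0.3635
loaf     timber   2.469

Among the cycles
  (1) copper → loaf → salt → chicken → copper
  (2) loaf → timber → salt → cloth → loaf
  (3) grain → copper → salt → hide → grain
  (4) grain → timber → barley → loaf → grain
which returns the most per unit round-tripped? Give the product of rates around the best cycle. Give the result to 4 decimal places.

(1) 1.18 × 1.467 × 0.3635 × 1.318 = 0.82934
(2) 2.469 × 0.604 × 0.6801 × 0.9484 = 0.96188
(3) 1.052 × 1.792 × 0.4579 × 0.9051 = 0.78131
(4) 3.246 × 0.1427 × 2.493 × 0.6942 = 0.80164
Highest is cycle (2) at 0.9619 (≤1, no arbitrage).

0.9619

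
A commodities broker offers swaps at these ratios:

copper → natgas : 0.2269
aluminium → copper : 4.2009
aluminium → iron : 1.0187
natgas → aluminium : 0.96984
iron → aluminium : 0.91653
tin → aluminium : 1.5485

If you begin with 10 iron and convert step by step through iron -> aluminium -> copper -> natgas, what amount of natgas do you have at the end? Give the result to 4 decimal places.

8.7362

10 iron × 0.91653 = 9.1653 aluminium
9.1653 aluminium × 4.2009 = 38.50250877 copper
38.50250877 copper × 0.2269 = 8.736219239913 natgas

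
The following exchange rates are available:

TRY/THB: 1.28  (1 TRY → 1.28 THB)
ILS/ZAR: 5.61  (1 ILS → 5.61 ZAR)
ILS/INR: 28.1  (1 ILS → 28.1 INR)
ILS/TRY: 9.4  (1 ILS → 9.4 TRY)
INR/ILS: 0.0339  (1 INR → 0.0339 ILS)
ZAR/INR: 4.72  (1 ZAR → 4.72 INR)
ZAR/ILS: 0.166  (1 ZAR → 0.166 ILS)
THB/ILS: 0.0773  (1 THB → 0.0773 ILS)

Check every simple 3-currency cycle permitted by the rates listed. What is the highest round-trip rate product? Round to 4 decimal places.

THB→ILS→TRY→THB: 0.0773 × 9.4 × 1.28 = 0.93007
ZAR→INR→ILS→ZAR: 4.72 × 0.0339 × 5.61 = 0.89764
Maximum is THB→ILS→TRY→THB at 0.9301; no arbitrage — every cycle loses value.

0.9301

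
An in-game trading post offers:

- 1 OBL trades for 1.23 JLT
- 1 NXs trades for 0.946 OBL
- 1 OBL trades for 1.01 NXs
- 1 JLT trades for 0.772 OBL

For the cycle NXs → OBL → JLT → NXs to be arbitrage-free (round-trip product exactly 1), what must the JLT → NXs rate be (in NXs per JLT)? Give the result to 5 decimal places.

0.85942

Known legs of the cycle: 0.946 × 1.23 = 1.16358
For no arbitrage the full-cycle product must be 1, so the missing rate is 1 / 1.16358 ≈ 0.8594166.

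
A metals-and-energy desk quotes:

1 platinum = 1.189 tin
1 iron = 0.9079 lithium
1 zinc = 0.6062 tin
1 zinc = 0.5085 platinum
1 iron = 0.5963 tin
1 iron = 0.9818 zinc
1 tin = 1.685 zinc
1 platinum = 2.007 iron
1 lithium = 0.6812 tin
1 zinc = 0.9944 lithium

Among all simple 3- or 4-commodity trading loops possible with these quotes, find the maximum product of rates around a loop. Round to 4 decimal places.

1.1414

lithium→tin→zinc→lithium: 0.6812 × 1.685 × 0.9944 = 1.14139
iron→tin→zinc→platinum→iron: 0.5963 × 1.685 × 0.5085 × 2.007 = 1.02542
platinum→tin→zinc→platinum: 1.189 × 1.685 × 0.5085 = 1.01876
iron→zinc→platinum→iron: 0.9818 × 0.5085 × 2.007 = 1.00199
Maximum is lithium→tin→zinc→lithium at 1.1414; arbitrage exists.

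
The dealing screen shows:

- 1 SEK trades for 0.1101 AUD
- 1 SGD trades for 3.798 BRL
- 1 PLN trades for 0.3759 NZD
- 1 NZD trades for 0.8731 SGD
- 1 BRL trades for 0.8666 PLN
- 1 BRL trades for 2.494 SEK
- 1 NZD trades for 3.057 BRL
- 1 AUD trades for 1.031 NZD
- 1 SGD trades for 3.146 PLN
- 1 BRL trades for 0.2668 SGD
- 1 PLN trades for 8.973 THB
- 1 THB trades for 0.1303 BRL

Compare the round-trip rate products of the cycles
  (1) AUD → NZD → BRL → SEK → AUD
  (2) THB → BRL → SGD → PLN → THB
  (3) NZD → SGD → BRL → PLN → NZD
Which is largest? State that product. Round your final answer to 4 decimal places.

1.0802

(1) 1.031 × 3.057 × 2.494 × 0.1101 = 0.86544
(2) 0.1303 × 0.2668 × 3.146 × 8.973 = 0.98136
(3) 0.8731 × 3.798 × 0.8666 × 0.3759 = 1.08021
Highest is cycle (3) at 1.0802 (>1, arbitrage).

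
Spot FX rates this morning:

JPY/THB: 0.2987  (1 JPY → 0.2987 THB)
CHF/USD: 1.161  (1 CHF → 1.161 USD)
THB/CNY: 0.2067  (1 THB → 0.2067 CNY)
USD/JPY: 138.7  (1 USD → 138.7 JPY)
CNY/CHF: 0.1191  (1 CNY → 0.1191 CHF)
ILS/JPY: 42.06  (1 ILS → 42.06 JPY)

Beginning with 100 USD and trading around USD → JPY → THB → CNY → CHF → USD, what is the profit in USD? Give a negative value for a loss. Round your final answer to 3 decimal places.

100 USD × 138.7 = 13870 JPY
13870 JPY × 0.2987 = 4142.969 THB
4142.969 THB × 0.2067 = 856.3516923 CNY
856.3516923 CNY × 0.1191 = 101.99148655293 CHF
101.99148655293 CHF × 1.161 = 118.41211588795173 USD
Net change: 118.41211588795173 − 100 = 18.41211588795173 USD

18.412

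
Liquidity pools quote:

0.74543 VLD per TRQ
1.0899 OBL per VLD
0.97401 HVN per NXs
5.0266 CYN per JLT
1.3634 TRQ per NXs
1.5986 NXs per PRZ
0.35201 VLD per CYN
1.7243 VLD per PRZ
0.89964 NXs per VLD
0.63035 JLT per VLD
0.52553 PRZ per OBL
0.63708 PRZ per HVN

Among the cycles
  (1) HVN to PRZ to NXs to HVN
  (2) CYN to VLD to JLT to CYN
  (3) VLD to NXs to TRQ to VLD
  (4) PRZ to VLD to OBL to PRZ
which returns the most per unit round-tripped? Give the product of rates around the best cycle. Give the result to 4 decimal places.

(1) 0.63708 × 1.5986 × 0.97401 = 0.99197
(2) 0.35201 × 0.63035 × 5.0266 = 1.11535
(3) 0.89964 × 1.3634 × 0.74543 = 0.91432
(4) 1.7243 × 1.0899 × 0.52553 = 0.98764
Highest is cycle (2) at 1.1153 (>1, arbitrage).

1.1153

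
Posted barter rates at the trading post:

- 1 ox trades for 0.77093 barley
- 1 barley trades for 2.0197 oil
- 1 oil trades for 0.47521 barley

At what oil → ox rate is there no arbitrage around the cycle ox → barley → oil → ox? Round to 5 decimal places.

Known legs of the cycle: 0.77093 × 2.0197 = 1.557047321
For no arbitrage the full-cycle product must be 1, so the missing rate is 1 / 1.557047321 ≈ 0.6422412.

0.64224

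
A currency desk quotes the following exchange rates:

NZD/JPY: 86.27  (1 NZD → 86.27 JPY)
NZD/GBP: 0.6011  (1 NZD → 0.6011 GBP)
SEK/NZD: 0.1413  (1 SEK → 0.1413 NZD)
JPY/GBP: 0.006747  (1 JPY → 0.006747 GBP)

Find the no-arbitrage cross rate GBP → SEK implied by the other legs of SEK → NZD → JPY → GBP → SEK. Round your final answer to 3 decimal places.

Known legs of the cycle: 0.1413 × 86.27 × 0.006747 = 0.082245599397
For no arbitrage the full-cycle product must be 1, so the missing rate is 1 / 0.082245599397 ≈ 12.15871.

12.159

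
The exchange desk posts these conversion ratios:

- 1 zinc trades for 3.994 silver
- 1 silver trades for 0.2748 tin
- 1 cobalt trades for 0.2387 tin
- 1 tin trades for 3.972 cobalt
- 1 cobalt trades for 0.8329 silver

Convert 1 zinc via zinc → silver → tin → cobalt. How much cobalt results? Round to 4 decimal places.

1 zinc × 3.994 = 3.994 silver
3.994 silver × 0.2748 = 1.0975512 tin
1.0975512 tin × 3.972 = 4.3594733664 cobalt

4.3595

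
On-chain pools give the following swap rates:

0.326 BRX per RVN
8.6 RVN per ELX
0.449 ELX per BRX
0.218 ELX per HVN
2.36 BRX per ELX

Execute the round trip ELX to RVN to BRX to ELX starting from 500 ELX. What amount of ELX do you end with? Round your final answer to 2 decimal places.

629.41

500 ELX × 8.6 = 4300 RVN
4300 RVN × 0.326 = 1401.8 BRX
1401.8 BRX × 0.449 = 629.4082 ELX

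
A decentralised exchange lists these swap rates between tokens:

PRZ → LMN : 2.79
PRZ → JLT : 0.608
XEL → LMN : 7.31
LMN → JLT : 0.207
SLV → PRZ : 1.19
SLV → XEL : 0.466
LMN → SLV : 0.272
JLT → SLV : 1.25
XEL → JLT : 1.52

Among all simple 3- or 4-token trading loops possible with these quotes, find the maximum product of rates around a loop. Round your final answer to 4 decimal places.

0.9266

SLV→XEL→LMN→SLV: 0.466 × 7.31 × 0.272 = 0.92656
SLV→PRZ→JLT→SLV: 1.19 × 0.608 × 1.25 = 0.90440
SLV→PRZ→LMN→SLV: 1.19 × 2.79 × 0.272 = 0.90307
SLV→XEL→JLT→SLV: 0.466 × 1.52 × 1.25 = 0.88540
SLV→XEL→LMN→JLT→SLV: 0.466 × 7.31 × 0.207 × 1.25 = 0.88142
SLV→PRZ→LMN→JLT→SLV: 1.19 × 2.79 × 0.207 × 1.25 = 0.85908
Maximum is SLV→XEL→LMN→SLV at 0.9266; no arbitrage — every cycle loses value.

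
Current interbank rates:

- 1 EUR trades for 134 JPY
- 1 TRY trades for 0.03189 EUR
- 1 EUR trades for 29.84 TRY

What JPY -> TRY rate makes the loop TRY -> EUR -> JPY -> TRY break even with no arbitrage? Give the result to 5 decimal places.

0.23401

Known legs of the cycle: 0.03189 × 134 = 4.27326
For no arbitrage the full-cycle product must be 1, so the missing rate is 1 / 4.27326 ≈ 0.2340134.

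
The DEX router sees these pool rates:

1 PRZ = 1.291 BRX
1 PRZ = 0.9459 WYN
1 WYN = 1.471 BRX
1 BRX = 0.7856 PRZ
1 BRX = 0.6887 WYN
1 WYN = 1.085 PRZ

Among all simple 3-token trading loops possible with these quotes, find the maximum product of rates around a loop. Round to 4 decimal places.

WYN→BRX→PRZ→WYN: 1.471 × 0.7856 × 0.9459 = 1.09310
WYN→PRZ→BRX→WYN: 1.085 × 1.291 × 0.6887 = 0.96469
Maximum is WYN→BRX→PRZ→WYN at 1.0931; arbitrage exists.

1.0931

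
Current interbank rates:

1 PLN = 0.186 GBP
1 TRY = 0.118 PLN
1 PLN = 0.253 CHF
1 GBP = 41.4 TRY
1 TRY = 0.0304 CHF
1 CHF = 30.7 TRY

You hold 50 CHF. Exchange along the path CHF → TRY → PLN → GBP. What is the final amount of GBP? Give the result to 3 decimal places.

33.690

50 CHF × 30.7 = 1535 TRY
1535 TRY × 0.118 = 181.13 PLN
181.13 PLN × 0.186 = 33.69018 GBP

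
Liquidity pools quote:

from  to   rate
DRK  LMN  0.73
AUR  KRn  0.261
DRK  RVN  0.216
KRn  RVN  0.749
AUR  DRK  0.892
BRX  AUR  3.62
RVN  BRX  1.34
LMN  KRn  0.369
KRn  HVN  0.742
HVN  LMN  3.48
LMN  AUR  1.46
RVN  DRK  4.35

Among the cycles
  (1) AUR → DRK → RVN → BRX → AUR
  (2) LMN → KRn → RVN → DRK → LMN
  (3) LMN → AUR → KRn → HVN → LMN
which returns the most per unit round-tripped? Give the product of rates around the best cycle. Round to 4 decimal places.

(1) 0.892 × 0.216 × 1.34 × 3.62 = 0.93461
(2) 0.369 × 0.749 × 4.35 × 0.73 = 0.87765
(3) 1.46 × 0.261 × 0.742 × 3.48 = 0.98396
Highest is cycle (3) at 0.9840 (≤1, no arbitrage).

0.9840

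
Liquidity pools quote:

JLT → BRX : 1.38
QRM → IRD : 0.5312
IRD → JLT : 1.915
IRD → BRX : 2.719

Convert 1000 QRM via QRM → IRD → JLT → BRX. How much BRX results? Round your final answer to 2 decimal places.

1403.80

1000 QRM × 0.5312 = 531.2 IRD
531.2 IRD × 1.915 = 1017.248 JLT
1017.248 JLT × 1.38 = 1403.80224 BRX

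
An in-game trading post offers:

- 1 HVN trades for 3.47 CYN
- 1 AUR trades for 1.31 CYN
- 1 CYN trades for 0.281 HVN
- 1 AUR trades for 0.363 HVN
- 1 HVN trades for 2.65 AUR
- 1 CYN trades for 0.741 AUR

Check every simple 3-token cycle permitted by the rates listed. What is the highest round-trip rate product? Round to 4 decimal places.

0.9755

CYN→HVN→AUR→CYN: 0.281 × 2.65 × 1.31 = 0.97549
CYN→AUR→HVN→CYN: 0.741 × 0.363 × 3.47 = 0.93337
Maximum is CYN→HVN→AUR→CYN at 0.9755; no arbitrage — every cycle loses value.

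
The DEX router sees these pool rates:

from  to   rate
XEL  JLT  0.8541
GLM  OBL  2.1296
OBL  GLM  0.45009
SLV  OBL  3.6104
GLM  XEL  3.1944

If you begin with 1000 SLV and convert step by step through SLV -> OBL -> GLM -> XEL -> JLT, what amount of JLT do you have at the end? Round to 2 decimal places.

4433.56

1000 SLV × 3.6104 = 3610.4 OBL
3610.4 OBL × 0.45009 = 1625.004936 GLM
1625.004936 GLM × 3.1944 = 5190.9157675584 XEL
5190.9157675584 XEL × 0.8541 = 4433.56115707162944 JLT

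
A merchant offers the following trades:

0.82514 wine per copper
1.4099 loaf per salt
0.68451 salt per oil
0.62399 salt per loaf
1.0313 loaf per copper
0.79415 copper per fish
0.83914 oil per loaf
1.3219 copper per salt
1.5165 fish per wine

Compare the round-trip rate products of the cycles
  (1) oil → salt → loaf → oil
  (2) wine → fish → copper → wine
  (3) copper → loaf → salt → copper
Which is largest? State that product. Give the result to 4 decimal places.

(1) 0.68451 × 1.4099 × 0.83914 = 0.80985
(2) 1.5165 × 0.79415 × 0.82514 = 0.99374
(3) 1.0313 × 0.62399 × 1.3219 = 0.85067
Highest is cycle (2) at 0.9937 (≤1, no arbitrage).

0.9937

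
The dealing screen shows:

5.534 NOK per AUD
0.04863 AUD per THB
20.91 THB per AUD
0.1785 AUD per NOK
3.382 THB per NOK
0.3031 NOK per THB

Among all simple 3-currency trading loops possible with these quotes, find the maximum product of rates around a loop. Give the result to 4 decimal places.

1.1313

AUD→THB→NOK→AUD: 20.91 × 0.3031 × 0.1785 = 1.13130
AUD→NOK→THB→AUD: 5.534 × 3.382 × 0.04863 = 0.91016
Maximum is AUD→THB→NOK→AUD at 1.1313; arbitrage exists.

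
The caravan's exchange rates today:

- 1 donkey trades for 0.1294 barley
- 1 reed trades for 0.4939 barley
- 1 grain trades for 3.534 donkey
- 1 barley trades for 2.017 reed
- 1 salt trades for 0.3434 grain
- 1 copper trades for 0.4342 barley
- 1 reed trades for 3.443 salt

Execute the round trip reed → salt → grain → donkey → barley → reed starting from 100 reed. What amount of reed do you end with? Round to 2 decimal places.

100 reed × 3.443 = 344.3 salt
344.3 salt × 0.3434 = 118.23262 grain
118.23262 grain × 3.534 = 417.83407908 donkey
417.83407908 donkey × 0.1294 = 54.067729832952 barley
54.067729832952 barley × 2.017 = 109.054611073064184 reed

109.05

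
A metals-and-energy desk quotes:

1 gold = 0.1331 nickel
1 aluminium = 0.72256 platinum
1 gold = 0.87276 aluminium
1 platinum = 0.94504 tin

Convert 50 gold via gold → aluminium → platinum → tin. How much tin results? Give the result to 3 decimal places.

29.798

50 gold × 0.87276 = 43.638 aluminium
43.638 aluminium × 0.72256 = 31.53107328 platinum
31.53107328 platinum × 0.94504 = 29.7981254925312 tin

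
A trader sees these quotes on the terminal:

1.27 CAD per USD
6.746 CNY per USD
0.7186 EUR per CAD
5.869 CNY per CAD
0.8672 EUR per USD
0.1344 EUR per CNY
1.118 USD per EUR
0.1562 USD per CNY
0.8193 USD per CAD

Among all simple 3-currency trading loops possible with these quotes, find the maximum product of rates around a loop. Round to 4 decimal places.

CNY→USD→CAD→CNY: 0.1562 × 1.27 × 5.869 = 1.16426
EUR→USD→CAD→EUR: 1.118 × 1.27 × 0.7186 = 1.02031
CNY→EUR→USD→CNY: 0.1344 × 1.118 × 6.746 = 1.01365
Maximum is CNY→USD→CAD→CNY at 1.1643; arbitrage exists.

1.1643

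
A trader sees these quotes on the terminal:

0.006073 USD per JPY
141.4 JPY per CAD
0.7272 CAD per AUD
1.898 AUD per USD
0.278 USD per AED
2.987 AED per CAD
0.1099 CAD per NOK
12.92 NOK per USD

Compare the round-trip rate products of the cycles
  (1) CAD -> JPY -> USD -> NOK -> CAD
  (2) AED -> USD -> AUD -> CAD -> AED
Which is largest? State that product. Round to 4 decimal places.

(1) 141.4 × 0.006073 × 12.92 × 0.1099 = 1.21931
(2) 0.278 × 1.898 × 0.7272 × 2.987 = 1.14612
Highest is cycle (1) at 1.2193 (>1, arbitrage).

1.2193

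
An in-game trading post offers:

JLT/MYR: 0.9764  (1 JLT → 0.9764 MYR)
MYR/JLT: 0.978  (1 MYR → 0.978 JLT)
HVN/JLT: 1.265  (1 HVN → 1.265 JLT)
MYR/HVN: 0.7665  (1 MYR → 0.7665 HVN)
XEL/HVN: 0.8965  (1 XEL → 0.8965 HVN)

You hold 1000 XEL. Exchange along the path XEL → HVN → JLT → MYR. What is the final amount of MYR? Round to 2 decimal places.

1000 XEL × 0.8965 = 896.5 HVN
896.5 HVN × 1.265 = 1134.0725 JLT
1134.0725 JLT × 0.9764 = 1107.308389 MYR

1107.31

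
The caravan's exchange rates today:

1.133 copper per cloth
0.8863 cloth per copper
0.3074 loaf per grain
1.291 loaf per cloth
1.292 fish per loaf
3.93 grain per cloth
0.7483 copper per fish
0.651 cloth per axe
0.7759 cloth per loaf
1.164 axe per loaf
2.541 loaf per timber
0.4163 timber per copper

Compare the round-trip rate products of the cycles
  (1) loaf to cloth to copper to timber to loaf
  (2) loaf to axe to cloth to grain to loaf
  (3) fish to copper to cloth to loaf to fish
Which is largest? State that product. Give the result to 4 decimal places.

1.1062

(1) 0.7759 × 1.133 × 0.4163 × 2.541 = 0.92992
(2) 1.164 × 0.651 × 3.93 × 0.3074 = 0.91544
(3) 0.7483 × 0.8863 × 1.291 × 1.292 = 1.10623
Highest is cycle (3) at 1.1062 (>1, arbitrage).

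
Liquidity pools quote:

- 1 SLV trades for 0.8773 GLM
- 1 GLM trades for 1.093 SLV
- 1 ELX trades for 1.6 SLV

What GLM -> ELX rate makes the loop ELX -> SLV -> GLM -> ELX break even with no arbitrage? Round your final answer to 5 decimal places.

Known legs of the cycle: 1.6 × 0.8773 = 1.40368
For no arbitrage the full-cycle product must be 1, so the missing rate is 1 / 1.40368 ≈ 0.7124131.

0.71241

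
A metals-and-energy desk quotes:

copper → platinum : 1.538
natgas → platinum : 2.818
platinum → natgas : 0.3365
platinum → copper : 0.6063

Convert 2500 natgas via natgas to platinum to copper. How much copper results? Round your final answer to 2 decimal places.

2500 natgas × 2.818 = 7045 platinum
7045 platinum × 0.6063 = 4271.3835 copper

4271.38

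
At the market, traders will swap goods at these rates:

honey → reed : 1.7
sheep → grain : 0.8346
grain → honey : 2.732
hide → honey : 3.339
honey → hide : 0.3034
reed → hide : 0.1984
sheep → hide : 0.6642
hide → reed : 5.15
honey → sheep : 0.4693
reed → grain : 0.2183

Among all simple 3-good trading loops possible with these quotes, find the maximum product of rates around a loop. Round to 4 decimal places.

hide→honey→reed→hide: 3.339 × 1.7 × 0.1984 = 1.12618
sheep→grain→honey→sheep: 0.8346 × 2.732 × 0.4693 = 1.07006
sheep→hide→honey→sheep: 0.6642 × 3.339 × 0.4693 = 1.04080
grain→honey→reed→grain: 2.732 × 1.7 × 0.2183 = 1.01387
Maximum is hide→honey→reed→hide at 1.1262; arbitrage exists.

1.1262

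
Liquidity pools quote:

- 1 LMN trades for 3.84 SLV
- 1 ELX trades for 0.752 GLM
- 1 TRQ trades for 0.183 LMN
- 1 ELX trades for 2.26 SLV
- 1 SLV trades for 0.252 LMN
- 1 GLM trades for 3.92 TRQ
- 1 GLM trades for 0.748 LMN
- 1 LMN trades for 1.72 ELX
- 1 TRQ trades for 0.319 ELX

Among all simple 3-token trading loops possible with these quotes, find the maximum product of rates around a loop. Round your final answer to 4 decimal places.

LMN→ELX→SLV→LMN: 1.72 × 2.26 × 0.252 = 0.97957
LMN→ELX→GLM→LMN: 1.72 × 0.752 × 0.748 = 0.96749
TRQ→ELX→GLM→TRQ: 0.319 × 0.752 × 3.92 = 0.94036
Maximum is LMN→ELX→SLV→LMN at 0.9796; no arbitrage — every cycle loses value.

0.9796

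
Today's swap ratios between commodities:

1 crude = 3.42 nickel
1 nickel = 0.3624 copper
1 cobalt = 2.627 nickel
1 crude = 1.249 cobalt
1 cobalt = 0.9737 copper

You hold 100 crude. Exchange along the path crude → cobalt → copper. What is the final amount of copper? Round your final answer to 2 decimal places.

100 crude × 1.249 = 124.9 cobalt
124.9 cobalt × 0.9737 = 121.61513 copper

121.62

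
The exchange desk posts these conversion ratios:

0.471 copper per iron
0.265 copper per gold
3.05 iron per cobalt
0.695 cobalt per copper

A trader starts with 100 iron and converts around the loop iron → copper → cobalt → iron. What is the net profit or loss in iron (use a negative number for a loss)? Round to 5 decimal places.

-0.15978

100 iron × 0.471 = 47.1 copper
47.1 copper × 0.695 = 32.7345 cobalt
32.7345 cobalt × 3.05 = 99.840225 iron
Net change: 99.840225 − 100 = -0.159775 iron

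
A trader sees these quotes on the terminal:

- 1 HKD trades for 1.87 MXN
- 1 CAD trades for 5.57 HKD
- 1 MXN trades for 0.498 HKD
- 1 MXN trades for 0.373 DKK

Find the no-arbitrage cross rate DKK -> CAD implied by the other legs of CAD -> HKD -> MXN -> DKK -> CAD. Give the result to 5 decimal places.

Known legs of the cycle: 5.57 × 1.87 × 0.373 = 3.8851307
For no arbitrage the full-cycle product must be 1, so the missing rate is 1 / 3.8851307 ≈ 0.2573916.

0.25739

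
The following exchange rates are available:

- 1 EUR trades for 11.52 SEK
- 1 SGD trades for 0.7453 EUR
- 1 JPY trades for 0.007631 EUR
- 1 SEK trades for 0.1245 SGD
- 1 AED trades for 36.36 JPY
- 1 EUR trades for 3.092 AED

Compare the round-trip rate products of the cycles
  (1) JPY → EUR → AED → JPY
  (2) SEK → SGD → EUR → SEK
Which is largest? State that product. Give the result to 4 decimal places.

1.0689

(1) 0.007631 × 3.092 × 36.36 = 0.85792
(2) 0.1245 × 0.7453 × 11.52 = 1.06894
Highest is cycle (2) at 1.0689 (>1, arbitrage).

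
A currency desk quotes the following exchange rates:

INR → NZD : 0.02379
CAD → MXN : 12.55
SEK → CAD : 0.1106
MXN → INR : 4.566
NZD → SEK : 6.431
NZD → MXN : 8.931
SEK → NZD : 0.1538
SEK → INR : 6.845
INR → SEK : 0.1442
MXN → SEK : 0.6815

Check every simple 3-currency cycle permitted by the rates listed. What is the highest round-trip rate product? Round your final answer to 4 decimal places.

INR→NZD→SEK→INR: 0.02379 × 6.431 × 6.845 = 1.04724
INR→NZD→MXN→INR: 0.02379 × 8.931 × 4.566 = 0.97013
CAD→MXN→SEK→CAD: 12.55 × 0.6815 × 0.1106 = 0.94594
SEK→NZD→MXN→SEK: 0.1538 × 8.931 × 0.6815 = 0.93610
Maximum is INR→NZD→SEK→INR at 1.0472; arbitrage exists.

1.0472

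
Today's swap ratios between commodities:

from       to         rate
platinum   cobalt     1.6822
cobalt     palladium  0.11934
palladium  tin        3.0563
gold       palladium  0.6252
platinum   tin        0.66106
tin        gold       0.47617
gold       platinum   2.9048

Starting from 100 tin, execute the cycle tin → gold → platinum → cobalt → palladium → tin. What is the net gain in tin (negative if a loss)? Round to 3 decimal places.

100 tin × 0.47617 = 47.617 gold
47.617 gold × 2.9048 = 138.3178616 platinum
138.3178616 platinum × 1.6822 = 232.67830678352 cobalt
232.67830678352 cobalt × 0.11934 = 27.7678291315452768 palladium
27.7678291315452768 palladium × 3.0563 = 84.86681617474182948384 tin
Net change: 84.86681617474182948384 − 100 = -15.13318382525817051616 tin

-15.133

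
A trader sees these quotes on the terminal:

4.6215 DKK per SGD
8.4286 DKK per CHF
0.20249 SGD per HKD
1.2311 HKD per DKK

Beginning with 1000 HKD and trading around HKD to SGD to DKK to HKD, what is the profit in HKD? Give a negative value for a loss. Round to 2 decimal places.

152.07

1000 HKD × 0.20249 = 202.49 SGD
202.49 SGD × 4.6215 = 935.807535 DKK
935.807535 DKK × 1.2311 = 1152.0726563385 HKD
Net change: 1152.0726563385 − 1000 = 152.0726563385 HKD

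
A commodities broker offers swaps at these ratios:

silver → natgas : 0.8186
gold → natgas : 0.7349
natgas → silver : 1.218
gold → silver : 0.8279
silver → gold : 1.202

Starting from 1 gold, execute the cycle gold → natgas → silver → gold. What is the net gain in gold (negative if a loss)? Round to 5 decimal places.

1 gold × 0.7349 = 0.7349 natgas
0.7349 natgas × 1.218 = 0.8951082 silver
0.8951082 silver × 1.202 = 1.0759200564 gold
Net change: 1.0759200564 − 1 = 0.0759200564 gold

0.07592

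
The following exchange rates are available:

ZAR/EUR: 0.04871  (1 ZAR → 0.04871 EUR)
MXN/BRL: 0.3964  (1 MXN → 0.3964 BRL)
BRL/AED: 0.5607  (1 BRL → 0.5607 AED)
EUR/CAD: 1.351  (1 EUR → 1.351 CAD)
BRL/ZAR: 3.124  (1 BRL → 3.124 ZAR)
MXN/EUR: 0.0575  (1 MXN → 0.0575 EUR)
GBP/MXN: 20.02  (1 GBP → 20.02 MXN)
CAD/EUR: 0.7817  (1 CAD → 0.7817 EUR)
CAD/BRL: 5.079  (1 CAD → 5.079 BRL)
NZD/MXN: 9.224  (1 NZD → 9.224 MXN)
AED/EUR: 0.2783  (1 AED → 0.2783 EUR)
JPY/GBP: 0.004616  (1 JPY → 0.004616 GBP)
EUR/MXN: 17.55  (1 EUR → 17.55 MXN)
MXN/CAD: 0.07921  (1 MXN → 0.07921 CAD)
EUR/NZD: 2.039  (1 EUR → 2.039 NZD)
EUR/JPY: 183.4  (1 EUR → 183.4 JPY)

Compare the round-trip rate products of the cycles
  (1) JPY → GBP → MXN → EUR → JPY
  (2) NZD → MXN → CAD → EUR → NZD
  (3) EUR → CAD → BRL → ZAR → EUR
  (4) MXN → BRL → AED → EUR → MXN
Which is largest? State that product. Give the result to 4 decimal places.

1.1645

(1) 0.004616 × 20.02 × 0.0575 × 183.4 = 0.97453
(2) 9.224 × 0.07921 × 0.7817 × 2.039 = 1.16455
(3) 1.351 × 5.079 × 3.124 × 0.04871 = 1.04415
(4) 0.3964 × 0.5607 × 0.2783 × 17.55 = 1.08556
Highest is cycle (2) at 1.1645 (>1, arbitrage).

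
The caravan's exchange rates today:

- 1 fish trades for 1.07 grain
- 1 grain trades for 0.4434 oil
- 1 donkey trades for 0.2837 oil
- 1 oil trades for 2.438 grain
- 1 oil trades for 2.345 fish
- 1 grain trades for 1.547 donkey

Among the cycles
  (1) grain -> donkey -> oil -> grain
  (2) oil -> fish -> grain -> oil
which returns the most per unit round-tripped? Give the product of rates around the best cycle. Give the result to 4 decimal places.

1.1126

(1) 1.547 × 0.2837 × 2.438 = 1.07000
(2) 2.345 × 1.07 × 0.4434 = 1.11256
Highest is cycle (2) at 1.1126 (>1, arbitrage).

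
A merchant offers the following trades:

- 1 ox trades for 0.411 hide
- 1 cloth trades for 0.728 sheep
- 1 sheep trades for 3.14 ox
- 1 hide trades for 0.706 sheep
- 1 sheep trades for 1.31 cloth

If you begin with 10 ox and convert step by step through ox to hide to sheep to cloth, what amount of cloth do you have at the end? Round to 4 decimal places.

10 ox × 0.411 = 4.11 hide
4.11 hide × 0.706 = 2.90166 sheep
2.90166 sheep × 1.31 = 3.8011746 cloth

3.8012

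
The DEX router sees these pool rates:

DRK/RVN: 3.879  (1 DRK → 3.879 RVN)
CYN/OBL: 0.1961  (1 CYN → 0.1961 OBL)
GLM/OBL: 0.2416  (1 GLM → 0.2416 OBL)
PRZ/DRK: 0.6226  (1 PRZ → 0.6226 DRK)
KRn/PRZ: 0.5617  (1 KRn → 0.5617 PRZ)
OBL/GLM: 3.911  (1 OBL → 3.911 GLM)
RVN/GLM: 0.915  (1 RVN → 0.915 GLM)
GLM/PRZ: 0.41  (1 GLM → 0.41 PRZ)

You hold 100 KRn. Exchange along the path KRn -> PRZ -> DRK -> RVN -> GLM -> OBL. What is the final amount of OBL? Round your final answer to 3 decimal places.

29.988

100 KRn × 0.5617 = 56.17 PRZ
56.17 PRZ × 0.6226 = 34.971442 DRK
34.971442 DRK × 3.879 = 135.654223518 RVN
135.654223518 RVN × 0.915 = 124.12361451897 GLM
124.12361451897 GLM × 0.2416 = 29.988265267783152 OBL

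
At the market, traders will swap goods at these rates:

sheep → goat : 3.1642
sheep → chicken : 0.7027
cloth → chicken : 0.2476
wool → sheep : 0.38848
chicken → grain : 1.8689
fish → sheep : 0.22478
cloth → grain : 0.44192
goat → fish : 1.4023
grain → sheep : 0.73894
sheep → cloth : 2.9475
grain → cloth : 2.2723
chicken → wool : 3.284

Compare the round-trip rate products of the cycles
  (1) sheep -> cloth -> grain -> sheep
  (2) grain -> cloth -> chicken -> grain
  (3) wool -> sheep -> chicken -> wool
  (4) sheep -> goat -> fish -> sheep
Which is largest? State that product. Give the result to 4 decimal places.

1.0515

(1) 2.9475 × 0.44192 × 0.73894 = 0.96251
(2) 2.2723 × 0.2476 × 1.8689 = 1.05148
(3) 0.38848 × 0.7027 × 3.284 = 0.89648
(4) 3.1642 × 1.4023 × 0.22478 = 0.99738
Highest is cycle (2) at 1.0515 (>1, arbitrage).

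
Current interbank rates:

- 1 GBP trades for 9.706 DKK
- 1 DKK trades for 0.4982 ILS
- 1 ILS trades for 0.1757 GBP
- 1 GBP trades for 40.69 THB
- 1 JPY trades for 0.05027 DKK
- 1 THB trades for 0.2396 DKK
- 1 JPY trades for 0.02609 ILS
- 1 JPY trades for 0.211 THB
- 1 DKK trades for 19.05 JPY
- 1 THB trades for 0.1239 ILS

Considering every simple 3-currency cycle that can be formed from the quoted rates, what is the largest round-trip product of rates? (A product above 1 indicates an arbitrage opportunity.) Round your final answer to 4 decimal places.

0.9631

DKK→JPY→THB→DKK: 19.05 × 0.211 × 0.2396 = 0.96308
ILS→GBP→THB→ILS: 0.1757 × 40.69 × 0.1239 = 0.88579
ILS→GBP→DKK→ILS: 0.1757 × 9.706 × 0.4982 = 0.84960
Maximum is DKK→JPY→THB→DKK at 0.9631; no arbitrage — every cycle loses value.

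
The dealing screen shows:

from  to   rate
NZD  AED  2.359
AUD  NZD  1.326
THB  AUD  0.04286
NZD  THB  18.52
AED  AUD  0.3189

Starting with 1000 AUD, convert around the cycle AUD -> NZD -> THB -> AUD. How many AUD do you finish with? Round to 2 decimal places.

1052.54

1000 AUD × 1.326 = 1326 NZD
1326 NZD × 18.52 = 24557.52 THB
24557.52 THB × 0.04286 = 1052.5353072 AUD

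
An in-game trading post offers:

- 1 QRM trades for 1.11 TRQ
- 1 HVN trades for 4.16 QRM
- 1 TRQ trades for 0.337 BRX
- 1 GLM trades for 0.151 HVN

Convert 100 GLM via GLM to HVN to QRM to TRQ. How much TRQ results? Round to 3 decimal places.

69.726

100 GLM × 0.151 = 15.1 HVN
15.1 HVN × 4.16 = 62.816 QRM
62.816 QRM × 1.11 = 69.72576 TRQ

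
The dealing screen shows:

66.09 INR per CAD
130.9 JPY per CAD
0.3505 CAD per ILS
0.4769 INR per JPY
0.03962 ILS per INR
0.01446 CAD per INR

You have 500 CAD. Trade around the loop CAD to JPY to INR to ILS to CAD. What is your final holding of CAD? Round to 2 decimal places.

433.45

500 CAD × 130.9 = 65450 JPY
65450 JPY × 0.4769 = 31213.105 INR
31213.105 INR × 0.03962 = 1236.6632201 ILS
1236.6632201 ILS × 0.3505 = 433.45045864505 CAD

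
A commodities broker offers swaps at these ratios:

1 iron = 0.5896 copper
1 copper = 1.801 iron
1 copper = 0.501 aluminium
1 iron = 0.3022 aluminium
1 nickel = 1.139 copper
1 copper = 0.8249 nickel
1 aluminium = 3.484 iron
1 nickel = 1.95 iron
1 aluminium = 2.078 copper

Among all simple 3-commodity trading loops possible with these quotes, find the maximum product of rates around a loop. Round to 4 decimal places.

1.1310

aluminium→copper→iron→aluminium: 2.078 × 1.801 × 0.3022 = 1.13098
aluminium→iron→copper→aluminium: 3.484 × 0.5896 × 0.501 = 1.02914
copper→nickel→iron→copper: 0.8249 × 1.95 × 0.5896 = 0.94840
Maximum is aluminium→copper→iron→aluminium at 1.1310; arbitrage exists.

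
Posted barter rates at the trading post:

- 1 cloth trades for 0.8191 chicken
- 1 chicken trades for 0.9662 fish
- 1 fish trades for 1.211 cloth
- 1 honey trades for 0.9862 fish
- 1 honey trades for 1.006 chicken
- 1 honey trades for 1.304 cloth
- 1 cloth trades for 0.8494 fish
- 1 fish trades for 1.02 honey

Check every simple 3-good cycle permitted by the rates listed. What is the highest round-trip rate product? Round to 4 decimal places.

1.1298

cloth→fish→honey→cloth: 0.8494 × 1.02 × 1.304 = 1.12977
chicken→fish→honey→chicken: 0.9662 × 1.02 × 1.006 = 0.99144
cloth→chicken→fish→cloth: 0.8191 × 0.9662 × 1.211 = 0.95840
Maximum is cloth→fish→honey→cloth at 1.1298; arbitrage exists.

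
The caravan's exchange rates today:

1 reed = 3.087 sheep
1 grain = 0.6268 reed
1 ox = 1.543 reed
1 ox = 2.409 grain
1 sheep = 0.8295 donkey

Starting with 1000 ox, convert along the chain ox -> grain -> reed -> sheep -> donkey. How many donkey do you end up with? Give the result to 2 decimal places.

3866.51

1000 ox × 2.409 = 2409 grain
2409 grain × 0.6268 = 1509.9612 reed
1509.9612 reed × 3.087 = 4661.2502244 sheep
4661.2502244 sheep × 0.8295 = 3866.5070611398 donkey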